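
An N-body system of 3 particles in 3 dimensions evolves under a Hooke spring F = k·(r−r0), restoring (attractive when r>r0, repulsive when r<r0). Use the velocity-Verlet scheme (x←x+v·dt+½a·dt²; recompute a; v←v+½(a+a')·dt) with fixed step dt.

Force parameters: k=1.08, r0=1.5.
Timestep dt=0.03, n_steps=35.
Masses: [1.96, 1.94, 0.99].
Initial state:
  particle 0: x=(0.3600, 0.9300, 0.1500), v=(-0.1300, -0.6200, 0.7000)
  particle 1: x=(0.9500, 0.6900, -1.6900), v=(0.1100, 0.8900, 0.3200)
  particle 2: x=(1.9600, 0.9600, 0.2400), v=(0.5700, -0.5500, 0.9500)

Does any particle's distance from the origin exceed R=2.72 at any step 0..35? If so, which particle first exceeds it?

no

step 0: x0=(0.3600, 0.9300, 0.1500) x1=(0.9500, 0.6900, -1.6900) x2=(1.9600, 0.9600, 0.2400)
step 1: x0=(0.3562, 0.9114, 0.1709) x1=(0.9533, 0.7167, -1.6801) x2=(1.9769, 0.9435, 0.2682)
step 2: x0=(0.3524, 0.8928, 0.1916) x1=(0.9568, 0.7435, -1.6698) x2=(1.9933, 0.9268, 0.2958)
step 3: x0=(0.3489, 0.8741, 0.2121) x1=(0.9603, 0.7704, -1.6588) x2=(2.0093, 0.9102, 0.3227)
step 4: x0=(0.3455, 0.8554, 0.2323) x1=(0.9640, 0.7972, -1.6473) x2=(2.0248, 0.8934, 0.3490)
step 5: x0=(0.3422, 0.8368, 0.2524) x1=(0.9677, 0.8242, -1.6353) x2=(2.0397, 0.8767, 0.3746)
step 6: x0=(0.3391, 0.8181, 0.2722) x1=(0.9716, 0.8511, -1.6227) x2=(2.0541, 0.8599, 0.3995)
step 7: x0=(0.3363, 0.7995, 0.2918) x1=(0.9755, 0.8780, -1.6094) x2=(2.0679, 0.8431, 0.4237)
step 8: x0=(0.3336, 0.7808, 0.3111) x1=(0.9796, 0.9049, -1.5956) x2=(2.0811, 0.8263, 0.4472)
step 9: x0=(0.3311, 0.7622, 0.3302) x1=(0.9838, 0.9317, -1.5812) x2=(2.0936, 0.8095, 0.4700)
step 10: x0=(0.3288, 0.7436, 0.3491) x1=(0.9881, 0.9585, -1.5662) x2=(2.1056, 0.7928, 0.4920)
step 11: x0=(0.3268, 0.7250, 0.3678) x1=(0.9925, 0.9853, -1.5505) x2=(2.1168, 0.7761, 0.5133)
step 12: x0=(0.3250, 0.7065, 0.3862) x1=(0.9970, 1.0120, -1.5342) x2=(2.1273, 0.7595, 0.5338)
step 13: x0=(0.3234, 0.6880, 0.4044) x1=(1.0017, 1.0386, -1.5173) x2=(2.1372, 0.7430, 0.5535)
step 14: x0=(0.3221, 0.6696, 0.4223) x1=(1.0064, 1.0651, -1.4997) x2=(2.1463, 0.7265, 0.5725)
step 15: x0=(0.3211, 0.6512, 0.4399) x1=(1.0113, 1.0915, -1.4815) x2=(2.1546, 0.7102, 0.5907)
step 16: x0=(0.3203, 0.6329, 0.4573) x1=(1.0163, 1.1177, -1.4626) x2=(2.1622, 0.6940, 0.6080)
step 17: x0=(0.3198, 0.6147, 0.4745) x1=(1.0214, 1.1438, -1.4430) x2=(2.1691, 0.6780, 0.6246)
step 18: x0=(0.3195, 0.5965, 0.4914) x1=(1.0267, 1.1697, -1.4228) x2=(2.1752, 0.6621, 0.6404)
step 19: x0=(0.3196, 0.5784, 0.5080) x1=(1.0320, 1.1955, -1.4019) x2=(2.1804, 0.6464, 0.6555)
step 20: x0=(0.3199, 0.5605, 0.5244) x1=(1.0375, 1.2210, -1.3803) x2=(2.1850, 0.6309, 0.6697)
step 21: x0=(0.3205, 0.5426, 0.5405) x1=(1.0430, 1.2464, -1.3580) x2=(2.1887, 0.6156, 0.6831)
step 22: x0=(0.3214, 0.5249, 0.5563) x1=(1.0487, 1.2715, -1.3351) x2=(2.1916, 0.6005, 0.6957)
step 23: x0=(0.3226, 0.5073, 0.5719) x1=(1.0545, 1.2964, -1.3115) x2=(2.1937, 0.5856, 0.7075)
step 24: x0=(0.3241, 0.4898, 0.5871) x1=(1.0604, 1.3210, -1.2872) x2=(2.1950, 0.5710, 0.7186)
step 25: x0=(0.3259, 0.4724, 0.6021) x1=(1.0664, 1.3453, -1.2623) x2=(2.1955, 0.5567, 0.7289)
step 26: x0=(0.3281, 0.4552, 0.6168) x1=(1.0725, 1.3694, -1.2366) x2=(2.1953, 0.5426, 0.7384)
step 27: x0=(0.3305, 0.4381, 0.6313) x1=(1.0786, 1.3931, -1.2103) x2=(2.1942, 0.5289, 0.7471)
step 28: x0=(0.3332, 0.4212, 0.6455) x1=(1.0849, 1.4166, -1.1833) x2=(2.1924, 0.5154, 0.7551)
step 29: x0=(0.3362, 0.4045, 0.6593) x1=(1.0913, 1.4397, -1.1557) x2=(2.1898, 0.5022, 0.7624)
step 30: x0=(0.3395, 0.3879, 0.6729) x1=(1.0977, 1.4624, -1.1274) x2=(2.1865, 0.4894, 0.7689)
step 31: x0=(0.3431, 0.3715, 0.6862) x1=(1.1043, 1.4849, -1.0985) x2=(2.1824, 0.4769, 0.7747)
step 32: x0=(0.3470, 0.3554, 0.6993) x1=(1.1109, 1.5069, -1.0689) x2=(2.1776, 0.4648, 0.7799)
step 33: x0=(0.3512, 0.3394, 0.7120) x1=(1.1175, 1.5285, -1.0387) x2=(2.1720, 0.4530, 0.7843)
step 34: x0=(0.3557, 0.3236, 0.7245) x1=(1.1243, 1.5498, -1.0078) x2=(2.1658, 0.4416, 0.7881)
step 35: x0=(0.3605, 0.3080, 0.7367) x1=(1.1311, 1.5706, -0.9764) x2=(2.1589, 0.4306, 0.7912)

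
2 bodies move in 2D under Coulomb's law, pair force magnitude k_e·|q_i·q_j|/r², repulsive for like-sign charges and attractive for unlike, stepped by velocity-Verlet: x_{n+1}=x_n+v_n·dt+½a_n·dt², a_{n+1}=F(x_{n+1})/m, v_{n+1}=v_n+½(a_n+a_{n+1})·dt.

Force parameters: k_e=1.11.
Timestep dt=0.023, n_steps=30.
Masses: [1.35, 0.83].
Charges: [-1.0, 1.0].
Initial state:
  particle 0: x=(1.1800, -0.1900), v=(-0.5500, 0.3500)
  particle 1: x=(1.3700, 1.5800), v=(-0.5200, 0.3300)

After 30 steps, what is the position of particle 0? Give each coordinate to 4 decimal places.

(0.8076, 0.1152)

step 0: x0=(1.1800, -0.1900) x1=(1.3700, 1.5800)
step 1: x0=(1.1674, -0.1819) x1=(1.3580, 1.5875)
step 2: x0=(1.1547, -0.1736) x1=(1.3460, 1.5947)
step 3: x0=(1.1421, -0.1652) x1=(1.3340, 1.6018)
step 4: x0=(1.1295, -0.1567) x1=(1.3220, 1.6086)
step 5: x0=(1.1169, -0.1480) x1=(1.3099, 1.6152)
step 6: x0=(1.1044, -0.1392) x1=(1.2978, 1.6215)
step 7: x0=(1.0918, -0.1303) x1=(1.2857, 1.6277)
step 8: x0=(1.0793, -0.1212) x1=(1.2735, 1.6336)
step 9: x0=(1.0668, -0.1120) x1=(1.2614, 1.6393)
step 10: x0=(1.0542, -0.1026) x1=(1.2492, 1.6447)
step 11: x0=(1.0418, -0.0931) x1=(1.2370, 1.6500)
step 12: x0=(1.0293, -0.0835) x1=(1.2247, 1.6550)
step 13: x0=(1.0168, -0.0737) x1=(1.2125, 1.6598)
step 14: x0=(1.0044, -0.0638) x1=(1.2002, 1.6643)
step 15: x0=(0.9919, -0.0537) x1=(1.1878, 1.6686)
step 16: x0=(0.9795, -0.0435) x1=(1.1755, 1.6727)
step 17: x0=(0.9671, -0.0332) x1=(1.1631, 1.6766)
step 18: x0=(0.9548, -0.0227) x1=(1.1507, 1.6802)
step 19: x0=(0.9424, -0.0120) x1=(1.1383, 1.6835)
step 20: x0=(0.9301, -0.0013) x1=(1.1258, 1.6867)
step 21: x0=(0.9177, 0.0097) x1=(1.1133, 1.6896)
step 22: x0=(0.9054, 0.0208) x1=(1.1008, 1.6922)
step 23: x0=(0.8931, 0.0320) x1=(1.0883, 1.6946)
step 24: x0=(0.8809, 0.0434) x1=(1.0757, 1.6967)
step 25: x0=(0.8686, 0.0550) x1=(1.0631, 1.6986)
step 26: x0=(0.8564, 0.0667) x1=(1.0505, 1.7002)
step 27: x0=(0.8441, 0.0786) x1=(1.0378, 1.7016)
step 28: x0=(0.8320, 0.0906) x1=(1.0251, 1.7027)
step 29: x0=(0.8198, 0.1028) x1=(1.0124, 1.7036)
step 30: x0=(0.8076, 0.1152) x1=(0.9996, 1.7041)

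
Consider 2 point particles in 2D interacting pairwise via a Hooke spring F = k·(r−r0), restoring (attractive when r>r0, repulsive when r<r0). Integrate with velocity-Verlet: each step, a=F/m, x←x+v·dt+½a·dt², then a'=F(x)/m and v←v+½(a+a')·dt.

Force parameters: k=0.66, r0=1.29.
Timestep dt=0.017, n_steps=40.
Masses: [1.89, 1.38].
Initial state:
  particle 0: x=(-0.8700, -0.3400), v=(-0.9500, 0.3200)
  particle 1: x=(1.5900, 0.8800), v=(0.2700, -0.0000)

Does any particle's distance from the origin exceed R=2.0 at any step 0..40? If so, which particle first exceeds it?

step 0: x0=(-0.8700, -0.3400) x1=(1.5900, 0.8800)
step 1: x0=(-0.8861, -0.3345) x1=(1.5945, 0.8800)
step 2: x0=(-0.9020, -0.3290) x1=(1.5988, 0.8798)
step 3: x0=(-0.9179, -0.3234) x1=(1.6029, 0.8796)
step 4: x0=(-0.9335, -0.3177) x1=(1.6069, 0.8793)
step 5: x0=(-0.9491, -0.3120) x1=(1.6106, 0.8789)
step 6: x0=(-0.9645, -0.3062) x1=(1.6142, 0.8784)
step 7: x0=(-0.9797, -0.3003) x1=(1.6176, 0.8778)
step 8: x0=(-0.9948, -0.2944) x1=(1.6208, 0.8771)
step 9: x0=(-1.0098, -0.2884) x1=(1.6237, 0.8764)
step 10: x0=(-1.0246, -0.2823) x1=(1.6265, 0.8755)
step 11: x0=(-1.0393, -0.2762) x1=(1.6291, 0.8746)
step 12: x0=(-1.0538, -0.2700) x1=(1.6314, 0.8736)
step 13: x0=(-1.0682, -0.2638) x1=(1.6336, 0.8725)
step 14: x0=(-1.0824, -0.2575) x1=(1.6355, 0.8713)
step 15: x0=(-1.0965, -0.2511) x1=(1.6373, 0.8700)
step 16: x0=(-1.1104, -0.2446) x1=(1.6388, 0.8686)
step 17: x0=(-1.1242, -0.2381) x1=(1.6401, 0.8671)
step 18: x0=(-1.1378, -0.2315) x1=(1.6412, 0.8656)
step 19: x0=(-1.1512, -0.2249) x1=(1.6421, 0.8639)
step 20: x0=(-1.1645, -0.2182) x1=(1.6427, 0.8622)
step 21: x0=(-1.1776, -0.2115) x1=(1.6432, 0.8604)
step 22: x0=(-1.1905, -0.2046) x1=(1.6434, 0.8585)
step 23: x0=(-1.2033, -0.1977) x1=(1.6433, 0.8565)
step 24: x0=(-1.2159, -0.1908) x1=(1.6431, 0.8545)
step 25: x0=(-1.2284, -0.1838) x1=(1.6426, 0.8523)
step 26: x0=(-1.2407, -0.1767) x1=(1.6419, 0.8501)
step 27: x0=(-1.2528, -0.1696) x1=(1.6410, 0.8478)
step 28: x0=(-1.2648, -0.1624) x1=(1.6398, 0.8454)
step 29: x0=(-1.2765, -0.1552) x1=(1.6385, 0.8429)
step 30: x0=(-1.2881, -0.1479) x1=(1.6368, 0.8404)
step 31: x0=(-1.2996, -0.1405) x1=(1.6350, 0.8378)
step 32: x0=(-1.3109, -0.1331) x1=(1.6329, 0.8351)
step 33: x0=(-1.3219, -0.1256) x1=(1.6305, 0.8323)
step 34: x0=(-1.3329, -0.1181) x1=(1.6280, 0.8294)
step 35: x0=(-1.3436, -0.1105) x1=(1.6251, 0.8265)
step 36: x0=(-1.3542, -0.1029) x1=(1.6221, 0.8234)
step 37: x0=(-1.3646, -0.0952) x1=(1.6188, 0.8203)
step 38: x0=(-1.3748, -0.0874) x1=(1.6152, 0.8172)
step 39: x0=(-1.3848, -0.0796) x1=(1.6115, 0.8139)
step 40: x0=(-1.3947, -0.0717) x1=(1.6074, 0.8106)

no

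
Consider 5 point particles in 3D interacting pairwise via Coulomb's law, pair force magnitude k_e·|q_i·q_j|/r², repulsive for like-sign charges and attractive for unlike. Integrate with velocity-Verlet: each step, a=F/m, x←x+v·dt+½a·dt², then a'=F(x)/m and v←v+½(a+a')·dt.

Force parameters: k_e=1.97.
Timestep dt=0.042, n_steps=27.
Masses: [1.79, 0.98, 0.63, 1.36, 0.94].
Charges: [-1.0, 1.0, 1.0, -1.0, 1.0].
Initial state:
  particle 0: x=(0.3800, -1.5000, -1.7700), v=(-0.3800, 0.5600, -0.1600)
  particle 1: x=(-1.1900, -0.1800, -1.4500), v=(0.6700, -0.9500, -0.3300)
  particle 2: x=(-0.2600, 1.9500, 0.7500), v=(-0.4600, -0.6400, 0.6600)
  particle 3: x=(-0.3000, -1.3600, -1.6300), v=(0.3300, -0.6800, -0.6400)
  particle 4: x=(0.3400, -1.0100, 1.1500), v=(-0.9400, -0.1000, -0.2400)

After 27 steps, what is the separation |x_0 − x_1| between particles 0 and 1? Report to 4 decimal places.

2.0513

step 0: x0=(0.3800, -1.5000, -1.7700) x1=(-1.1900, -0.1800, -1.4500) x2=(-0.2600, 1.9500, 0.7500) x3=(-0.3000, -1.3600, -1.6300) x4=(0.3400, -1.0100, 1.1500)
step 1: x0=(0.3657, -1.4767, -1.7769) x1=(-1.1612, -0.2209, -1.4643) x2=(-0.2793, 1.9233, 0.7777) x3=(-0.2889, -1.3875, -1.6561) x4=(0.3006, -1.0145, 1.1397)
step 2: x0=(0.3552, -1.4535, -1.7843) x1=(-1.1310, -0.2637, -1.4795) x2=(-0.2985, 1.8971, 0.8053) x3=(-0.2840, -1.4132, -1.6807) x4=(0.2614, -1.0196, 1.1289)
step 3: x0=(0.3489, -1.4301, -1.7920) x1=(-1.0994, -0.3086, -1.4956) x2=(-0.3176, 1.8714, 0.8328) x3=(-0.2857, -1.4373, -1.7037) x4=(0.2224, -1.0254, 1.1176)
step 4: x0=(0.3467, -1.4063, -1.8000) x1=(-1.0661, -0.3558, -1.5128) x2=(-0.3367, 1.8461, 0.8603) x3=(-0.2942, -1.4604, -1.7253) x4=(0.1835, -1.0318, 1.1059)
step 5: x0=(0.3487, -1.3816, -1.8081) x1=(-1.0312, -0.4052, -1.5310) x2=(-0.3558, 1.8212, 0.8877) x3=(-0.3095, -1.4826, -1.7456) x4=(0.1449, -1.0388, 1.0937)
step 6: x0=(0.3543, -1.3557, -1.8162) x1=(-0.9943, -0.4571, -1.5503) x2=(-0.3748, 1.7969, 0.9150) x3=(-0.3312, -1.5044, -1.7647) x4=(0.1065, -1.0464, 1.0811)
step 7: x0=(0.3631, -1.3285, -1.8243) x1=(-0.9555, -0.5118, -1.5708) x2=(-0.3937, 1.7731, 0.9422) x3=(-0.3588, -1.5257, -1.7828) x4=(0.0683, -1.0547, 1.0681)
step 8: x0=(0.3746, -1.3000, -1.8320) x1=(-0.9143, -0.5694, -1.5926) x2=(-0.4127, 1.7498, 0.9693) x3=(-0.3916, -1.5466, -1.7999) x4=(0.0303, -1.0637, 1.0546)
step 9: x0=(0.3881, -1.2699, -1.8395) x1=(-0.8708, -0.6303, -1.6158) x2=(-0.4316, 1.7270, 0.9963) x3=(-0.4290, -1.5668, -1.8161) x4=(-0.0075, -1.0732, 1.0407)
step 10: x0=(0.4031, -1.2385, -1.8466) x1=(-0.8245, -0.6949, -1.6405) x2=(-0.4505, 1.7047, 1.0233) x3=(-0.4705, -1.5859, -1.8315) x4=(-0.0451, -1.0834, 1.0264)
step 11: x0=(0.4192, -1.2058, -1.8533) x1=(-0.7753, -0.7638, -1.6668) x2=(-0.4694, 1.6830, 1.0502) x3=(-0.5156, -1.6035, -1.8459) x4=(-0.0825, -1.0942, 1.0117)
step 12: x0=(0.4359, -1.1718, -1.8595) x1=(-0.7229, -0.8377, -1.6949) x2=(-0.4883, 1.6618, 1.0769) x3=(-0.5639, -1.6190, -1.8592) x4=(-0.1197, -1.1057, 0.9966)
step 13: x0=(0.4527, -1.1367, -1.8652) x1=(-0.6674, -0.9175, -1.7251) x2=(-0.5072, 1.6412, 1.1036) x3=(-0.6148, -1.6314, -1.8714) x4=(-0.1567, -1.1177, 0.9811)
step 14: x0=(0.4692, -1.1007, -1.8704) x1=(-0.6089, -1.0044, -1.7576) x2=(-0.5261, 1.6210, 1.1302) x3=(-0.6677, -1.6399, -1.8823) x4=(-0.1935, -1.1303, 0.9652)
step 15: x0=(0.4852, -1.0640, -1.8752) x1=(-0.5482, -1.0999, -1.7927) x2=(-0.5450, 1.6015, 1.1566) x3=(-0.7214, -1.6429, -1.8916) x4=(-0.2302, -1.1435, 0.9489)
step 16: x0=(0.5003, -1.0267, -1.8795) x1=(-0.4875, -1.2054, -1.8304) x2=(-0.5640, 1.5824, 1.1830) x3=(-0.7741, -1.6393, -1.8993) x4=(-0.2667, -1.1572, 0.9323)
step 17: x0=(0.5143, -0.9894, -1.8834) x1=(-0.4304, -1.3211, -1.8706) x2=(-0.5829, 1.5639, 1.2092) x3=(-0.8229, -1.6284, -1.9054) x4=(-0.3031, -1.1715, 0.9152)
step 18: x0=(0.5271, -0.9522, -1.8869) x1=(-0.3811, -1.4445, -1.9124) x2=(-0.6019, 1.5460, 1.2353) x3=(-0.8645, -1.6116, -1.9104) x4=(-0.3394, -1.1862, 0.8977)
step 19: x0=(0.5390, -0.9155, -1.8902) x1=(-0.3417, -1.5709, -1.9547) x2=(-0.6209, 1.5285, 1.2613) x3=(-0.8979, -1.5919, -1.9151) x4=(-0.3755, -1.2014, 0.8798)
step 20: x0=(0.5502, -0.8794, -1.8932) x1=(-0.3114, -1.6962, -1.9966) x2=(-0.6398, 1.5116, 1.2871) x3=(-0.9239, -1.5722, -1.9200) x4=(-0.4116, -1.2171, 0.8614)
step 21: x0=(0.5610, -0.8439, -1.8961) x1=(-0.2878, -1.8182, -2.0377) x2=(-0.6588, 1.4952, 1.3128) x3=(-0.9444, -1.5540, -1.9253) x4=(-0.4476, -1.2332, 0.8425)
step 22: x0=(0.5716, -0.8089, -1.8988) x1=(-0.2693, -1.9363, -2.0780) x2=(-0.6778, 1.4793, 1.3383) x3=(-0.9612, -1.5380, -1.9310) x4=(-0.4836, -1.2496, 0.8231)
step 23: x0=(0.5820, -0.7744, -1.9013) x1=(-0.2542, -2.0505, -2.1176) x2=(-0.6968, 1.4639, 1.3637) x3=(-0.9754, -1.5241, -1.9370) x4=(-0.5194, -1.2664, 0.8032)
step 24: x0=(0.5925, -0.7402, -1.9036) x1=(-0.2416, -2.1612, -2.1566) x2=(-0.7158, 1.4490, 1.3889) x3=(-0.9878, -1.5123, -1.9432) x4=(-0.5552, -1.2835, 0.7827)
step 25: x0=(0.6031, -0.7063, -1.9057) x1=(-0.2309, -2.2688, -2.1951) x2=(-0.7347, 1.4345, 1.4139) x3=(-0.9991, -1.5023, -1.9495) x4=(-0.5909, -1.3010, 0.7616)
step 26: x0=(0.6139, -0.6727, -1.9076) x1=(-0.2216, -2.3737, -2.2333) x2=(-0.7536, 1.4206, 1.4388) x3=(-1.0097, -1.4939, -1.9559) x4=(-0.6265, -1.3187, 0.7400)
step 27: x0=(0.6248, -0.6393, -1.9093) x1=(-0.2134, -2.4762, -2.2712) x2=(-0.7725, 1.4071, 1.4636) x3=(-1.0197, -1.4871, -1.9623) x4=(-0.6621, -1.3367, 0.7176)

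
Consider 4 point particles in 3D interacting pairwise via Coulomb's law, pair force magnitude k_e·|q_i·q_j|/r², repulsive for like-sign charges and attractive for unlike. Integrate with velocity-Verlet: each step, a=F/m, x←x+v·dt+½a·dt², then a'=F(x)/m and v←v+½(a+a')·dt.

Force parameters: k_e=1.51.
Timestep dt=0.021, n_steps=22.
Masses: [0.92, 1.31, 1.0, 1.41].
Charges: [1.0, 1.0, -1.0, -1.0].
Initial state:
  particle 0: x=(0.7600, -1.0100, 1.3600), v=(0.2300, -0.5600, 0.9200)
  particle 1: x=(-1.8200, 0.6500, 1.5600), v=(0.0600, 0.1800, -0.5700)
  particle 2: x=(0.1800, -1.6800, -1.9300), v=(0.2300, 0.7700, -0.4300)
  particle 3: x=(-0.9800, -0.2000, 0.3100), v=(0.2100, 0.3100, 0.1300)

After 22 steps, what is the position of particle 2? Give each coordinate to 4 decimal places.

(0.2921, -1.3276, -2.1249)

step 0: x0=(0.7600, -1.0100, 1.3600) x1=(-1.8200, 0.6500, 1.5600) x2=(0.1800, -1.6800, -1.9300) x3=(-0.9800, -0.2000, 0.3100)
step 1: x0=(0.7648, -1.0218, 1.3793) x1=(-1.8187, 0.6537, 1.5480) x2=(0.1848, -1.6638, -1.9390) x3=(-0.9756, -0.1935, 0.3128)
step 2: x0=(0.7695, -1.0335, 1.3984) x1=(-1.8174, 0.6574, 1.5358) x2=(0.1897, -1.6477, -1.9480) x3=(-0.9712, -0.1868, 0.3159)
step 3: x0=(0.7742, -1.0453, 1.4173) x1=(-1.8160, 0.6610, 1.5235) x2=(0.1946, -1.6315, -1.9570) x3=(-0.9669, -0.1802, 0.3191)
step 4: x0=(0.7788, -1.0570, 1.4362) x1=(-1.8146, 0.6646, 1.5110) x2=(0.1995, -1.6154, -1.9660) x3=(-0.9626, -0.1734, 0.3226)
step 5: x0=(0.7834, -1.0688, 1.4549) x1=(-1.8131, 0.6680, 1.4984) x2=(0.2045, -1.5993, -1.9749) x3=(-0.9583, -0.1666, 0.3262)
step 6: x0=(0.7879, -1.0805, 1.4735) x1=(-1.8115, 0.6714, 1.4857) x2=(0.2095, -1.5832, -1.9839) x3=(-0.9540, -0.1597, 0.3301)
step 7: x0=(0.7923, -1.0922, 1.4920) x1=(-1.8099, 0.6748, 1.4728) x2=(0.2145, -1.5671, -1.9928) x3=(-0.9498, -0.1527, 0.3341)
step 8: x0=(0.7967, -1.1039, 1.5103) x1=(-1.8082, 0.6780, 1.4597) x2=(0.2195, -1.5511, -2.0017) x3=(-0.9456, -0.1456, 0.3384)
step 9: x0=(0.8010, -1.1156, 1.5285) x1=(-1.8064, 0.6812, 1.4465) x2=(0.2245, -1.5350, -2.0106) x3=(-0.9415, -0.1385, 0.3429)
step 10: x0=(0.8053, -1.1274, 1.5466) x1=(-1.8046, 0.6843, 1.4332) x2=(0.2296, -1.5190, -2.0194) x3=(-0.9374, -0.1313, 0.3476)
step 11: x0=(0.8095, -1.1390, 1.5646) x1=(-1.8027, 0.6873, 1.4197) x2=(0.2347, -1.5029, -2.0283) x3=(-0.9334, -0.1240, 0.3525)
step 12: x0=(0.8137, -1.1507, 1.5825) x1=(-1.8007, 0.6902, 1.4061) x2=(0.2398, -1.4869, -2.0371) x3=(-0.9295, -0.1166, 0.3576)
step 13: x0=(0.8179, -1.1624, 1.6002) x1=(-1.7987, 0.6930, 1.3923) x2=(0.2450, -1.4709, -2.0460) x3=(-0.9256, -0.1092, 0.3629)
step 14: x0=(0.8220, -1.1741, 1.6178) x1=(-1.7965, 0.6958, 1.3783) x2=(0.2501, -1.4549, -2.0548) x3=(-0.9218, -0.1016, 0.3684)
step 15: x0=(0.8260, -1.1857, 1.6353) x1=(-1.7943, 0.6984, 1.3642) x2=(0.2553, -1.4390, -2.0636) x3=(-0.9180, -0.0940, 0.3742)
step 16: x0=(0.8300, -1.1973, 1.6527) x1=(-1.7920, 0.7010, 1.3499) x2=(0.2605, -1.4230, -2.0724) x3=(-0.9143, -0.0863, 0.3801)
step 17: x0=(0.8340, -1.2090, 1.6700) x1=(-1.7895, 0.7034, 1.3355) x2=(0.2657, -1.4071, -2.0812) x3=(-0.9107, -0.0785, 0.3863)
step 18: x0=(0.8379, -1.2206, 1.6872) x1=(-1.7870, 0.7058, 1.3209) x2=(0.2710, -1.3911, -2.0900) x3=(-0.9072, -0.0706, 0.3927)
step 19: x0=(0.8418, -1.2322, 1.7043) x1=(-1.7844, 0.7081, 1.3061) x2=(0.2762, -1.3752, -2.0987) x3=(-0.9037, -0.0626, 0.3993)
step 20: x0=(0.8457, -1.2437, 1.7213) x1=(-1.7816, 0.7102, 1.2912) x2=(0.2815, -1.3593, -2.1075) x3=(-0.9004, -0.0545, 0.4061)
step 21: x0=(0.8495, -1.2553, 1.7382) x1=(-1.7788, 0.7123, 1.2761) x2=(0.2868, -1.3434, -2.1162) x3=(-0.8972, -0.0463, 0.4131)
step 22: x0=(0.8533, -1.2669, 1.7550) x1=(-1.7758, 0.7142, 1.2608) x2=(0.2921, -1.3276, -2.1249) x3=(-0.8940, -0.0380, 0.4203)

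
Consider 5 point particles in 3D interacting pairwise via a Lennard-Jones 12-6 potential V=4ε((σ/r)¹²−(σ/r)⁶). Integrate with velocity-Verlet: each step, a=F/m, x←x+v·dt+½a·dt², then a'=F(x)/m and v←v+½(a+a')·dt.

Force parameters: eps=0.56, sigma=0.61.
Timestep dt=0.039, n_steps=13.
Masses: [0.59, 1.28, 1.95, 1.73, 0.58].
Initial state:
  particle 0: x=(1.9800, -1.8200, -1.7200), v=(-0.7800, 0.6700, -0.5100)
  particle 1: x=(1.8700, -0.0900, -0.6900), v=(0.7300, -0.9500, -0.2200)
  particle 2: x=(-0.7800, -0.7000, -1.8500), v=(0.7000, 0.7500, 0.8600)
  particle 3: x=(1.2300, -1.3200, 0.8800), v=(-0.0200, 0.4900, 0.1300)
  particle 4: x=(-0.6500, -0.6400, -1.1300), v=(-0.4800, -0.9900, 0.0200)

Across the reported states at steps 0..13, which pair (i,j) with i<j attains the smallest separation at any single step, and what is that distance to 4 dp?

pair (2,4), distance 0.6420

step 0: x0=(1.9800, -1.8200, -1.7200) x1=(1.8700, -0.0900, -0.6900) x2=(-0.7800, -0.7000, -1.8500) x3=(1.2300, -1.3200, 0.8800) x4=(-0.6500, -0.6400, -1.1300)
step 1: x0=(1.9496, -1.7939, -1.7399) x1=(1.8985, -0.1271, -0.6986) x2=(-0.7526, -0.6707, -1.8157) x3=(1.2292, -1.3009, 0.8851) x4=(-0.6692, -0.6788, -1.1319)
step 2: x0=(1.9192, -1.7677, -1.7598) x1=(1.9269, -0.1641, -0.7072) x2=(-0.7251, -0.6414, -1.7811) x3=(1.2284, -1.2818, 0.8901) x4=(-0.6885, -0.7177, -1.1346)
step 3: x0=(1.8887, -1.7415, -1.7796) x1=(1.9554, -0.2012, -0.7157) x2=(-0.6978, -0.6116, -1.7501) x3=(1.2277, -1.2627, 0.8952) x4=(-0.7071, -0.7579, -1.1251)
step 4: x0=(1.8583, -1.7154, -1.7995) x1=(1.9839, -0.2383, -0.7243) x2=(-0.6705, -0.5806, -1.7247) x3=(1.2269, -1.2435, 0.9003) x4=(-0.7260, -0.8025, -1.0970)
step 5: x0=(1.8279, -1.6892, -1.8193) x1=(2.0123, -0.2754, -0.7329) x2=(-0.6430, -0.5491, -1.7006) x3=(1.2261, -1.2244, 0.9053) x4=(-0.7452, -0.8488, -1.0644)
step 6: x0=(1.7974, -1.6629, -1.8391) x1=(2.0408, -0.3125, -0.7415) x2=(-0.6157, -0.5181, -1.6755) x3=(1.2253, -1.2053, 0.9104) x4=(-0.7639, -0.8933, -1.0353)
step 7: x0=(1.7670, -1.6367, -1.8589) x1=(2.0692, -0.3496, -0.7501) x2=(-0.5887, -0.4879, -1.6489) x3=(1.2246, -1.1862, 0.9154) x4=(-0.7815, -0.9350, -1.0111)
step 8: x0=(1.7366, -1.6104, -1.8787) x1=(2.0977, -0.3867, -0.7587) x2=(-0.5621, -0.4586, -1.6211) x3=(1.2238, -1.1671, 0.9204) x4=(-0.7978, -0.9738, -0.9911)
step 9: x0=(1.7062, -1.5840, -1.8984) x1=(2.1261, -0.4239, -0.7673) x2=(-0.5359, -0.4301, -1.5924) x3=(1.2230, -1.1479, 0.9255) x4=(-0.8130, -1.0100, -0.9741)
step 10: x0=(1.6758, -1.5577, -1.9181) x1=(2.1545, -0.4611, -0.7759) x2=(-0.5099, -0.4021, -1.5630) x3=(1.2223, -1.1288, 0.9305) x4=(-0.8271, -1.0442, -0.9594)
step 11: x0=(1.6454, -1.5313, -1.9378) x1=(2.1829, -0.4983, -0.7846) x2=(-0.4842, -0.3747, -1.5331) x3=(1.2215, -1.1097, 0.9355) x4=(-0.8404, -1.0767, -0.9462)
step 12: x0=(1.6150, -1.5049, -1.9574) x1=(2.2113, -0.5355, -0.7932) x2=(-0.4587, -0.3477, -1.5030) x3=(1.2207, -1.0905, 0.9406) x4=(-0.8531, -1.1078, -0.9342)
step 13: x0=(1.5846, -1.4784, -1.9770) x1=(2.2397, -0.5727, -0.8019) x2=(-0.4333, -0.3209, -1.4725) x3=(1.2200, -1.0714, 0.9456) x4=(-0.8652, -1.1380, -0.9229)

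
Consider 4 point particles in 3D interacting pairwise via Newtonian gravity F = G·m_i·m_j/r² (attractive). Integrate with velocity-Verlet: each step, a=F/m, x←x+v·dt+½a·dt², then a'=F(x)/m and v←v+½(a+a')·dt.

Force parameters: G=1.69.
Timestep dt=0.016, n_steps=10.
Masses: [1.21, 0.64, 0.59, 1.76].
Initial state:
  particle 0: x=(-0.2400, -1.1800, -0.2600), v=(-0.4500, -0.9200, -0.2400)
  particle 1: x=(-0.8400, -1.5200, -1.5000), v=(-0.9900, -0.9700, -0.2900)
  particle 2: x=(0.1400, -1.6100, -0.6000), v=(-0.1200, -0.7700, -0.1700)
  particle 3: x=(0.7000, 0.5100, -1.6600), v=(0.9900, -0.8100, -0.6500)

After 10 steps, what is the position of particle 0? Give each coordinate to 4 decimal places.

step 0: x0=(-0.2400, -1.1800, -0.2600) x1=(-0.8400, -1.5200, -1.5000) x2=(0.1400, -1.6100, -0.6000) x3=(0.7000, 0.5100, -1.6600)
step 1: x0=(-0.2470, -1.1949, -0.2641) x1=(-0.8557, -1.5354, -1.5045) x2=(0.1377, -1.6219, -0.6025) x3=(0.7158, 0.4970, -1.6704)
step 2: x0=(-0.2538, -1.2101, -0.2687) x1=(-0.8711, -1.5508, -1.5087) x2=(0.1346, -1.6329, -0.6046) x3=(0.7315, 0.4838, -1.6807)
step 3: x0=(-0.2601, -1.2255, -0.2737) x1=(-0.8862, -1.5659, -1.5125) x2=(0.1308, -1.6430, -0.6062) x3=(0.7472, 0.4705, -1.6909)
step 4: x0=(-0.2662, -1.2413, -0.2793) x1=(-0.9011, -1.5809, -1.5161) x2=(0.1262, -1.6523, -0.6074) x3=(0.7628, 0.4571, -1.7010)
step 5: x0=(-0.2719, -1.2575, -0.2853) x1=(-0.9156, -1.5958, -1.5193) x2=(0.1208, -1.6607, -0.6081) x3=(0.7783, 0.4435, -1.7111)
step 6: x0=(-0.2772, -1.2739, -0.2918) x1=(-0.9299, -1.6106, -1.5223) x2=(0.1145, -1.6682, -0.6083) x3=(0.7937, 0.4299, -1.7211)
step 7: x0=(-0.2822, -1.2907, -0.2988) x1=(-0.9439, -1.6252, -1.5249) x2=(0.1074, -1.6748, -0.6081) x3=(0.8091, 0.4161, -1.7310)
step 8: x0=(-0.2867, -1.3078, -0.3064) x1=(-0.9576, -1.6397, -1.5273) x2=(0.0994, -1.6804, -0.6074) x3=(0.8244, 0.4021, -1.7408)
step 9: x0=(-0.2909, -1.3252, -0.3144) x1=(-0.9710, -1.6540, -1.5293) x2=(0.0905, -1.6852, -0.6061) x3=(0.8396, 0.3881, -1.7506)
step 10: x0=(-0.2946, -1.3431, -0.3230) x1=(-0.9842, -1.6682, -1.5311) x2=(0.0805, -1.6889, -0.6043) x3=(0.8548, 0.3739, -1.7603)

(-0.2946, -1.3431, -0.3230)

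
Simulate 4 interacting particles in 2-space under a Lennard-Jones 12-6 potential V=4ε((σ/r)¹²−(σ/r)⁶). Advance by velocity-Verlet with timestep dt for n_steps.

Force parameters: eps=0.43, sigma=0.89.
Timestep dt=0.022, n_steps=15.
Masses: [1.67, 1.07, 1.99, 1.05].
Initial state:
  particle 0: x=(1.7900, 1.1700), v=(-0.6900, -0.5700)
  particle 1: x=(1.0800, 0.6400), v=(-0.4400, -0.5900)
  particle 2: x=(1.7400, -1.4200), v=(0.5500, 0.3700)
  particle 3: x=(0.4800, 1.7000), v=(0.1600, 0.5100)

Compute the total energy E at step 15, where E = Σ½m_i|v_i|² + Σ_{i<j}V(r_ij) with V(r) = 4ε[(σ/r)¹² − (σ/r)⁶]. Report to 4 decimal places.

step 0: x0=(1.7900, 1.1700) x1=(1.0800, 0.6400) x2=(1.7400, -1.4200) x3=(0.4800, 1.7000)
step 1: x0=(1.7762, 1.1586) x1=(1.0679, 0.6255) x2=(1.7521, -1.4119) x3=(0.4837, 1.7110)
step 2: x0=(1.7652, 1.1494) x1=(1.0512, 0.6079) x2=(1.7642, -1.4037) x3=(0.4878, 1.7216)
step 3: x0=(1.7565, 1.1420) x1=(1.0306, 0.5878) x2=(1.7763, -1.3955) x3=(0.4922, 1.7318)
step 4: x0=(1.7492, 1.1359) x1=(1.0074, 0.5662) x2=(1.7884, -1.3874) x3=(0.4969, 1.7415)
step 5: x0=(1.7427, 1.1305) x1=(0.9826, 0.5437) x2=(1.8005, -1.3792) x3=(0.5020, 1.7509)
step 6: x0=(1.7366, 1.1255) x1=(0.9571, 0.5210) x2=(1.8126, -1.3710) x3=(0.5073, 1.7600)
step 7: x0=(1.7304, 1.1207) x1=(0.9314, 0.4985) x2=(1.8246, -1.3628) x3=(0.5130, 1.7686)
step 8: x0=(1.7240, 1.1159) x1=(0.9057, 0.4762) x2=(1.8367, -1.3546) x3=(0.5188, 1.7769)
step 9: x0=(1.7173, 1.1109) x1=(0.8802, 0.4544) x2=(1.8488, -1.3464) x3=(0.5250, 1.7849)
step 10: x0=(1.7102, 1.1059) x1=(0.8551, 0.4330) x2=(1.8609, -1.3382) x3=(0.5314, 1.7926)
step 11: x0=(1.7028, 1.1007) x1=(0.8303, 0.4122) x2=(1.8729, -1.3300) x3=(0.5380, 1.8000)
step 12: x0=(1.6950, 1.0954) x1=(0.8059, 0.3918) x2=(1.8850, -1.3217) x3=(0.5449, 1.8071)
step 13: x0=(1.6868, 1.0899) x1=(0.7819, 0.3719) x2=(1.8971, -1.3135) x3=(0.5520, 1.8138)
step 14: x0=(1.6782, 1.0844) x1=(0.7583, 0.3525) x2=(1.9091, -1.3052) x3=(0.5594, 1.8203)
step 15: x0=(1.6692, 1.0787) x1=(0.7350, 0.3334) x2=(1.9212, -1.2969) x3=(0.5670, 1.8266)
step 0 velocities: v0=(-0.6900, -0.5700) v1=(-0.4400, -0.5900) v2=(0.5500, 0.3700) v3=(0.1600, 0.5100)
step 0: KE=1.5458, PE=-0.2859, E=1.2599
step 15 velocities: v0=(-0.4152, -0.2595) v1=(-1.0502, -0.8574) v2=(0.5475, 0.3762) v3=(0.3496, 0.2769)
step 15: KE=1.7272, PE=-0.4717, E=1.2555

1.2555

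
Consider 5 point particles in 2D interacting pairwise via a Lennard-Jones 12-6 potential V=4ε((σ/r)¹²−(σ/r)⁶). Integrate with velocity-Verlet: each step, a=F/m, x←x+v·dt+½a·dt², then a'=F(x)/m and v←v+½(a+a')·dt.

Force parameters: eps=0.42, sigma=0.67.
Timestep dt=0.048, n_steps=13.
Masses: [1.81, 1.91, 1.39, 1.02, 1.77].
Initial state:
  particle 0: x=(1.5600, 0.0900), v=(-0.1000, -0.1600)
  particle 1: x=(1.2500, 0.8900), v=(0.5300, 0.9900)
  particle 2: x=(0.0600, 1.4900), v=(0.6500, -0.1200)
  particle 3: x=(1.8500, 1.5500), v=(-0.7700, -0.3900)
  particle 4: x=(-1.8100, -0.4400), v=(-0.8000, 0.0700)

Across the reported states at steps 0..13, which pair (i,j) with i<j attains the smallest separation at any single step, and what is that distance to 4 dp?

step 0: x0=(1.5600, 0.0900) x1=(1.2500, 0.8900) x2=(0.0600, 1.4900) x3=(1.8500, 1.5500) x4=(-1.8100, -0.4400)
step 1: x0=(1.5549, 0.0832) x1=(1.2762, 0.9373) x2=(0.0913, 1.4842) x3=(1.8120, 1.5301) x4=(-1.8484, -0.4366)
step 2: x0=(1.5492, 0.0781) x1=(1.3038, 0.9844) x2=(0.1229, 1.4783) x3=(1.7719, 1.5079) x4=(-1.8868, -0.4333)
step 3: x0=(1.5433, 0.0743) x1=(1.3272, 1.0255) x2=(0.1547, 1.4723) x3=(1.7401, 1.4948) x4=(-1.9252, -0.4299)
step 4: x0=(1.5371, 0.0716) x1=(1.3110, 1.0205) x2=(0.1869, 1.4661) x3=(1.7823, 1.5658) x4=(-1.9636, -0.4266)
step 5: x0=(1.5306, 0.0701) x1=(1.2926, 1.0123) x2=(0.2195, 1.4599) x3=(1.8283, 1.6412) x4=(-2.0020, -0.4232)
step 6: x0=(1.5239, 0.0698) x1=(1.2754, 1.0046) x2=(0.2526, 1.4534) x3=(1.8721, 1.7140) x4=(-2.0404, -0.4198)
step 7: x0=(1.5169, 0.0705) x1=(1.2589, 0.9970) x2=(0.2863, 1.4467) x3=(1.9141, 1.7848) x4=(-2.0788, -0.4165)
step 8: x0=(1.5095, 0.0725) x1=(1.2427, 0.9892) x2=(0.3209, 1.4396) x3=(1.9551, 1.8544) x4=(-2.1172, -0.4131)
step 9: x0=(1.5019, 0.0756) x1=(1.2263, 0.9810) x2=(0.3564, 1.4320) x3=(1.9956, 1.9233) x4=(-2.1556, -0.4097)
step 10: x0=(1.4938, 0.0800) x1=(1.2096, 0.9722) x2=(0.3933, 1.4238) x3=(2.0357, 1.9917) x4=(-2.1939, -0.4064)
step 11: x0=(1.4853, 0.0857) x1=(1.1923, 0.9631) x2=(0.4317, 1.4147) x3=(2.0755, 2.0600) x4=(-2.2323, -0.4030)
step 12: x0=(1.4763, 0.0928) x1=(1.1740, 0.9535) x2=(0.4721, 1.4045) x3=(2.1152, 2.1280) x4=(-2.2707, -0.3996)
step 13: x0=(1.4668, 0.1013) x1=(1.1547, 0.9436) x2=(0.5147, 1.3929) x3=(2.1548, 2.1960) x4=(-2.3091, -0.3963)

pair (1,3), distance 0.6251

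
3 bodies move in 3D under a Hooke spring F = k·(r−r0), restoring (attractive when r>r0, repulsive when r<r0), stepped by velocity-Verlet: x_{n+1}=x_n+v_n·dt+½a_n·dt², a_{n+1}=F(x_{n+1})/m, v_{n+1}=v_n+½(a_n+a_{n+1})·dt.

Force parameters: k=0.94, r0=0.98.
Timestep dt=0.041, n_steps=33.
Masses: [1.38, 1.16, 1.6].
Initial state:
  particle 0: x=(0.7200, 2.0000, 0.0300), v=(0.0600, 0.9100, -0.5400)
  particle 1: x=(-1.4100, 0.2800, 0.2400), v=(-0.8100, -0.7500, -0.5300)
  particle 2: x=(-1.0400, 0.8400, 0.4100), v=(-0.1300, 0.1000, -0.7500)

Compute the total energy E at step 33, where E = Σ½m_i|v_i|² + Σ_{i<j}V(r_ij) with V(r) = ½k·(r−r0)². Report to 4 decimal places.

4.2541

step 0: x0=(0.7200, 2.0000, 0.0300) x1=(-1.4100, 0.2800, 0.2400) x2=(-1.0400, 0.8400, 0.4100)
step 1: x0=(0.7211, 2.0363, 0.0081) x1=(-1.4424, 0.2498, 0.2181) x2=(-1.0448, 0.8445, 0.3792)
step 2: x0=(0.7195, 2.0706, -0.0135) x1=(-1.4730, 0.2210, 0.1960) x2=(-1.0485, 0.8499, 0.3482)
step 3: x0=(0.7152, 2.1026, -0.0347) x1=(-1.5019, 0.1936, 0.1736) x2=(-1.0511, 0.8561, 0.3171)
step 4: x0=(0.7080, 2.1325, -0.0555) x1=(-1.5288, 0.1677, 0.1510) x2=(-1.0527, 0.8631, 0.2858)
step 5: x0=(0.6980, 2.1600, -0.0759) x1=(-1.5538, 0.1435, 0.1282) x2=(-1.0532, 0.8709, 0.2544)
step 6: x0=(0.6851, 2.1851, -0.0959) x1=(-1.5768, 0.1211, 0.1052) x2=(-1.0527, 0.8795, 0.2227)
step 7: x0=(0.6694, 2.2078, -0.1156) x1=(-1.5977, 0.1005, 0.0820) x2=(-1.0513, 0.8888, 0.1910)
step 8: x0=(0.6508, 2.2280, -0.1349) x1=(-1.6165, 0.0819, 0.0586) x2=(-1.0489, 0.8989, 0.1590)
step 9: x0=(0.6294, 2.2457, -0.1539) x1=(-1.6332, 0.0652, 0.0350) x2=(-1.0456, 0.9097, 0.1269)
step 10: x0=(0.6051, 2.2608, -0.1726) x1=(-1.6477, 0.0507, 0.0112) x2=(-1.0414, 0.9211, 0.0946)
step 11: x0=(0.5780, 2.2734, -0.1910) x1=(-1.6601, 0.0384, -0.0127) x2=(-1.0364, 0.9332, 0.0622)
step 12: x0=(0.5482, 2.2833, -0.2090) x1=(-1.6702, 0.0283, -0.0368) x2=(-1.0306, 0.9459, 0.0296)
step 13: x0=(0.5156, 2.2907, -0.2268) x1=(-1.6782, 0.0205, -0.0610) x2=(-1.0240, 0.9592, -0.0031)
step 14: x0=(0.4804, 2.2955, -0.2444) x1=(-1.6839, 0.0150, -0.0854) x2=(-1.0168, 0.9731, -0.0359)
step 15: x0=(0.4427, 2.2977, -0.2616) x1=(-1.6875, 0.0118, -0.1099) x2=(-1.0089, 0.9875, -0.0688)
step 16: x0=(0.4024, 2.2973, -0.2787) x1=(-1.6890, 0.0110, -0.1345) x2=(-1.0004, 1.0023, -0.1018)
step 17: x0=(0.3596, 2.2945, -0.2955) x1=(-1.6883, 0.0126, -0.1593) x2=(-0.9913, 1.0176, -0.1350)
step 18: x0=(0.3146, 2.2891, -0.3122) x1=(-1.6855, 0.0166, -0.1842) x2=(-0.9818, 1.0333, -0.1682)
step 19: x0=(0.2673, 2.2814, -0.3286) x1=(-1.6807, 0.0230, -0.2092) x2=(-0.9718, 1.0494, -0.2014)
step 20: x0=(0.2179, 2.2713, -0.3449) x1=(-1.6738, 0.0317, -0.2343) x2=(-0.9614, 1.0657, -0.2348)
step 21: x0=(0.1665, 2.2589, -0.3611) x1=(-1.6651, 0.0428, -0.2595) x2=(-0.9507, 1.0824, -0.2682)
step 22: x0=(0.1132, 2.2443, -0.3771) x1=(-1.6545, 0.0562, -0.2848) x2=(-0.9397, 1.0993, -0.3016)
step 23: x0=(0.0581, 2.2276, -0.3931) x1=(-1.6421, 0.0718, -0.3102) x2=(-0.9284, 1.1163, -0.3350)
step 24: x0=(0.0014, 2.2088, -0.4090) x1=(-1.6280, 0.0897, -0.3356) x2=(-0.9170, 1.1336, -0.3684)
step 25: x0=(-0.0568, 2.1881, -0.4248) x1=(-1.6123, 0.1097, -0.3612) x2=(-0.9055, 1.1509, -0.4019)
step 26: x0=(-0.1164, 2.1657, -0.4405) x1=(-1.5950, 0.1317, -0.3868) x2=(-0.8939, 1.1682, -0.4354)
step 27: x0=(-0.1772, 2.1415, -0.4562) x1=(-1.5763, 0.1558, -0.4125) x2=(-0.8823, 1.1856, -0.4688)
step 28: x0=(-0.2391, 2.1159, -0.4719) x1=(-1.5563, 0.1818, -0.4382) x2=(-0.8707, 1.2029, -0.5022)
step 29: x0=(-0.3020, 2.0887, -0.4876) x1=(-1.5350, 0.2096, -0.4639) x2=(-0.8592, 1.2201, -0.5356)
step 30: x0=(-0.3657, 2.0604, -0.5032) x1=(-1.5126, 0.2391, -0.4897) x2=(-0.8478, 1.2371, -0.5690)
step 31: x0=(-0.4301, 2.0309, -0.5189) x1=(-1.4892, 0.2703, -0.5156) x2=(-0.8365, 1.2540, -0.6024)
step 32: x0=(-0.4951, 2.0005, -0.5345) x1=(-1.4649, 0.3029, -0.5414) x2=(-0.8254, 1.2706, -0.6358)
step 33: x0=(-0.5605, 1.9693, -0.5501) x1=(-1.4398, 0.3368, -0.5673) x2=(-0.8144, 1.2869, -0.6692)
step 0 velocities: v0=(0.0600, 0.9100, -0.5400) v1=(-0.8100, -0.7500, -0.5300) v2=(-0.1300, 0.1000, -0.7500)
step 0: KE=2.1163, PE=2.1388, E=4.2551
step 33 velocities: v0=(-1.6012, -0.7692, -0.3802) v1=(0.6210, 0.8434, -0.6311) v2=(0.2653, 0.3930, -0.8145)
step 33: KE=3.8549, PE=0.3991, E=4.2541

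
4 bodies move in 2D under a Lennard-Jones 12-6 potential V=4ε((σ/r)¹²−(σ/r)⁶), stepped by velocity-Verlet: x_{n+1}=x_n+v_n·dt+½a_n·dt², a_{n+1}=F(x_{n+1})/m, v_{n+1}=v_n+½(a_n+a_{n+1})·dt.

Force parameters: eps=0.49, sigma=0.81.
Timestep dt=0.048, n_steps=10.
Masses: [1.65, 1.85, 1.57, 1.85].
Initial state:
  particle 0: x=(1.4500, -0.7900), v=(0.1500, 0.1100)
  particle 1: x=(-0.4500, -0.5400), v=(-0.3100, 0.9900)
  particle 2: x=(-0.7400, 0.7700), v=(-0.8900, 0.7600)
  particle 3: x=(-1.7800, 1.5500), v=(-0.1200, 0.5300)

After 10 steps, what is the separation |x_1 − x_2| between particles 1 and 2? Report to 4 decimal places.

step 0: x0=(1.4500, -0.7900) x1=(-0.4500, -0.5400) x2=(-0.7400, 0.7700) x3=(-1.7800, 1.5500)
step 1: x0=(1.4572, -0.7847) x1=(-0.4649, -0.4922) x2=(-0.7829, 0.8064) x3=(-1.7855, 1.5753)
step 2: x0=(1.4643, -0.7794) x1=(-0.4799, -0.4440) x2=(-0.8264, 0.8428) x3=(-1.7905, 1.6001)
step 3: x0=(1.4714, -0.7741) x1=(-0.4950, -0.3953) x2=(-0.8704, 0.8791) x3=(-1.7948, 1.6244)
step 4: x0=(1.4784, -0.7688) x1=(-0.5102, -0.3461) x2=(-0.9152, 0.9157) x3=(-1.7983, 1.6481)
step 5: x0=(1.4854, -0.7635) x1=(-0.5256, -0.2964) x2=(-0.9609, 0.9525) x3=(-1.8010, 1.6710)
step 6: x0=(1.4924, -0.7582) x1=(-0.5411, -0.2462) x2=(-1.0076, 0.9899) x3=(-1.8025, 1.6930)
step 7: x0=(1.4994, -0.7528) x1=(-0.5567, -0.1955) x2=(-1.0556, 1.0279) x3=(-1.8028, 1.7139)
step 8: x0=(1.5063, -0.7475) x1=(-0.5726, -0.1444) x2=(-1.1049, 1.0669) x3=(-1.8017, 1.7335)
step 9: x0=(1.5132, -0.7421) x1=(-0.5886, -0.0927) x2=(-1.1553, 1.1065) x3=(-1.7996, 1.7521)
step 10: x0=(1.5201, -0.7368) x1=(-0.6049, -0.0406) x2=(-1.2056, 1.1457) x3=(-1.7972, 1.7705)

1.3297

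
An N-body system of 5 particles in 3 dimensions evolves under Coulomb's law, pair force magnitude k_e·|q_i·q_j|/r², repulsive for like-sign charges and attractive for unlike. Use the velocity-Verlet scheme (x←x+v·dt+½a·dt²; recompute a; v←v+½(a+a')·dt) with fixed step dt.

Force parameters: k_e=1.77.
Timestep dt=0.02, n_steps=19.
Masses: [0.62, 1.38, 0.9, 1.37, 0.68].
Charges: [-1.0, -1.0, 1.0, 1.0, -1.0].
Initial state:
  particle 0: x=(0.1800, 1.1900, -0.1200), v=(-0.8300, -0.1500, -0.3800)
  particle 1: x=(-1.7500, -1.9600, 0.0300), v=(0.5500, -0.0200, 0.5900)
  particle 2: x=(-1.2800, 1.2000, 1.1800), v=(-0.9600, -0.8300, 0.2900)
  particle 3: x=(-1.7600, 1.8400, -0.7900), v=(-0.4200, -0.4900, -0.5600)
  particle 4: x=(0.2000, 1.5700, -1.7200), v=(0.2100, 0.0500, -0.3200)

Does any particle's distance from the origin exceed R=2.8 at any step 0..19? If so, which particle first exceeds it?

no

step 0: x0=(0.1800, 1.1900, -0.1200) x1=(-1.7500, -1.9600, 0.0300) x2=(-1.2800, 1.2000, 1.1800) x3=(-1.7600, 1.8400, -0.7900) x4=(0.2000, 1.5700, -1.7200)
step 1: x0=(0.1632, 1.1870, -0.1273) x1=(-1.7390, -1.9604, 0.0418) x2=(-1.2991, 1.1833, 1.1858) x3=(-1.7683, 1.8302, -0.8013) x4=(0.2041, 1.5711, -1.7265)
step 2: x0=(0.1460, 1.1841, -0.1341) x1=(-1.7281, -1.9608, 0.0536) x2=(-1.3180, 1.1666, 1.1915) x3=(-1.7765, 1.8203, -0.8126) x4=(0.2080, 1.5723, -1.7332)
step 3: x0=(0.1284, 1.1812, -0.1404) x1=(-1.7171, -1.9611, 0.0655) x2=(-1.3366, 1.1497, 1.1971) x3=(-1.7844, 1.8104, -0.8241) x4=(0.2117, 1.5737, -1.7402)
step 4: x0=(0.1103, 1.1784, -0.1462) x1=(-1.7062, -1.9614, 0.0774) x2=(-1.3551, 1.1327, 1.2027) x3=(-1.7922, 1.8004, -0.8357) x4=(0.2152, 1.5752, -1.7474)
step 5: x0=(0.0918, 1.1756, -0.1515) x1=(-1.6953, -1.9617, 0.0893) x2=(-1.3734, 1.1157, 1.2082) x3=(-1.7998, 1.7904, -0.8473) x4=(0.2185, 1.5768, -1.7548)
step 6: x0=(0.0729, 1.1728, -0.1562) x1=(-1.6845, -1.9620, 0.1012) x2=(-1.3914, 1.0985, 1.2136) x3=(-1.8073, 1.7804, -0.8591) x4=(0.2216, 1.5786, -1.7624)
step 7: x0=(0.0536, 1.1701, -0.1605) x1=(-1.6736, -1.9623, 0.1131) x2=(-1.4093, 1.0812, 1.2190) x3=(-1.8145, 1.7703, -0.8709) x4=(0.2246, 1.5806, -1.7702)
step 8: x0=(0.0338, 1.1674, -0.1642) x1=(-1.6628, -1.9625, 0.1251) x2=(-1.4269, 1.0638, 1.2243) x3=(-1.8216, 1.7601, -0.8829) x4=(0.2273, 1.5826, -1.7783)
step 9: x0=(0.0136, 1.1648, -0.1675) x1=(-1.6521, -1.9627, 0.1370) x2=(-1.4444, 1.0464, 1.2295) x3=(-1.8285, 1.7500, -0.8949) x4=(0.2300, 1.5849, -1.7866)
step 10: x0=(-0.0071, 1.1622, -0.1703) x1=(-1.6413, -1.9629, 0.1490) x2=(-1.4617, 1.0288, 1.2347) x3=(-1.8351, 1.7397, -0.9070) x4=(0.2324, 1.5872, -1.7951)
step 11: x0=(-0.0282, 1.1597, -0.1727) x1=(-1.6306, -1.9631, 0.1611) x2=(-1.4788, 1.0111, 1.2398) x3=(-1.8417, 1.7295, -0.9192) x4=(0.2347, 1.5897, -1.8038)
step 12: x0=(-0.0498, 1.1571, -0.1745) x1=(-1.6199, -1.9632, 0.1731) x2=(-1.4957, 0.9933, 1.2448) x3=(-1.8480, 1.7191, -0.9315) x4=(0.2369, 1.5923, -1.8127)
step 13: x0=(-0.0718, 1.1547, -0.1760) x1=(-1.6093, -1.9633, 0.1852) x2=(-1.5124, 0.9755, 1.2497) x3=(-1.8541, 1.7088, -0.9438) x4=(0.2389, 1.5950, -1.8219)
step 14: x0=(-0.0943, 1.1522, -0.1770) x1=(-1.5986, -1.9634, 0.1973) x2=(-1.5290, 0.9575, 1.2546) x3=(-1.8600, 1.6984, -0.9562) x4=(0.2407, 1.5979, -1.8312)
step 15: x0=(-0.1173, 1.1498, -0.1775) x1=(-1.5880, -1.9635, 0.2094) x2=(-1.5453, 0.9395, 1.2594) x3=(-1.8658, 1.6879, -0.9687) x4=(0.2425, 1.6009, -1.8408)
step 16: x0=(-0.1408, 1.1475, -0.1777) x1=(-1.5775, -1.9635, 0.2215) x2=(-1.5615, 0.9213, 1.2641) x3=(-1.8713, 1.6774, -0.9812) x4=(0.2441, 1.6040, -1.8505)
step 17: x0=(-0.1647, 1.1451, -0.1774) x1=(-1.5669, -1.9635, 0.2337) x2=(-1.5775, 0.9031, 1.2687) x3=(-1.8767, 1.6669, -0.9938) x4=(0.2455, 1.6072, -1.8605)
step 18: x0=(-0.1892, 1.1429, -0.1767) x1=(-1.5564, -1.9635, 0.2459) x2=(-1.5933, 0.8848, 1.2732) x3=(-1.8818, 1.6563, -1.0064) x4=(0.2469, 1.6106, -1.8706)
step 19: x0=(-0.2141, 1.1406, -0.1757) x1=(-1.5459, -1.9635, 0.2581) x2=(-1.6090, 0.8664, 1.2777) x3=(-1.8868, 1.6457, -1.0191) x4=(0.2481, 1.6140, -1.8809)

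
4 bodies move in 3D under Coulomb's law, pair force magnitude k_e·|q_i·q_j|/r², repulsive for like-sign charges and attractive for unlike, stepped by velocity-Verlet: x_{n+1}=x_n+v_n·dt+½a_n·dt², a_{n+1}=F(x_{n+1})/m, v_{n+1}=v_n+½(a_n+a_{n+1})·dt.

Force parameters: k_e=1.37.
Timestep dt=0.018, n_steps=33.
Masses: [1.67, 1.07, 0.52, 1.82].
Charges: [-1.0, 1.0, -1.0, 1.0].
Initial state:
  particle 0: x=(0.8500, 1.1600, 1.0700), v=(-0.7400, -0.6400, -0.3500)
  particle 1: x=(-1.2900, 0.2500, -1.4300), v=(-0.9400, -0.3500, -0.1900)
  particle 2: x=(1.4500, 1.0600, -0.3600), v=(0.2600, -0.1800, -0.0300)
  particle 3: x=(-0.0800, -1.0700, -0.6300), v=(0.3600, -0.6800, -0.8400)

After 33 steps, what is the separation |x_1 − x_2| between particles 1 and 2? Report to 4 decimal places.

3.6911

step 0: x0=(0.8500, 1.1600, 1.0700) x1=(-1.2900, 0.2500, -1.4300) x2=(1.4500, 1.0600, -0.3600) x3=(-0.0800, -1.0700, -0.6300)
step 1: x0=(0.8366, 1.1485, 1.0637) x1=(-1.3069, 0.2437, -1.4334) x2=(1.4547, 1.0567, -0.3607) x3=(-0.0735, -1.0822, -0.6451)
step 2: x0=(0.8232, 1.1369, 1.0575) x1=(-1.3238, 0.2376, -1.4368) x2=(1.4593, 1.0532, -0.3618) x3=(-0.0669, -1.0945, -0.6601)
step 3: x0=(0.8097, 1.1253, 1.0514) x1=(-1.3408, 0.2315, -1.4403) x2=(1.4640, 1.0496, -0.3633) x3=(-0.0603, -1.1067, -0.6752)
step 4: x0=(0.7962, 1.1137, 1.0453) x1=(-1.3577, 0.2255, -1.4437) x2=(1.4686, 1.0459, -0.3651) x3=(-0.0535, -1.1189, -0.6901)
step 5: x0=(0.7826, 1.1021, 1.0393) x1=(-1.3747, 0.2196, -1.4471) x2=(1.4733, 1.0420, -0.3673) x3=(-0.0468, -1.1311, -0.7050)
step 6: x0=(0.7689, 1.0905, 1.0334) x1=(-1.3916, 0.2138, -1.4505) x2=(1.4780, 1.0380, -0.3698) x3=(-0.0399, -1.1433, -0.7199)
step 7: x0=(0.7551, 1.0788, 1.0275) x1=(-1.4086, 0.2081, -1.4539) x2=(1.4826, 1.0339, -0.3727) x3=(-0.0330, -1.1555, -0.7348)
step 8: x0=(0.7412, 1.0671, 1.0217) x1=(-1.4255, 0.2025, -1.4573) x2=(1.4873, 1.0296, -0.3759) x3=(-0.0260, -1.1677, -0.7496)
step 9: x0=(0.7273, 1.0554, 1.0159) x1=(-1.4425, 0.1969, -1.4607) x2=(1.4920, 1.0252, -0.3795) x3=(-0.0190, -1.1798, -0.7643)
step 10: x0=(0.7133, 1.0436, 1.0102) x1=(-1.4594, 0.1915, -1.4641) x2=(1.4968, 1.0207, -0.3834) x3=(-0.0119, -1.1920, -0.7790)
step 11: x0=(0.6993, 1.0318, 1.0045) x1=(-1.4764, 0.1861, -1.4675) x2=(1.5015, 1.0161, -0.3877) x3=(-0.0047, -1.2041, -0.7937)
step 12: x0=(0.6851, 1.0200, 0.9989) x1=(-1.4934, 0.1807, -1.4709) x2=(1.5063, 1.0114, -0.3923) x3=(0.0025, -1.2162, -0.8083)
step 13: x0=(0.6709, 1.0082, 0.9934) x1=(-1.5104, 0.1755, -1.4742) x2=(1.5111, 1.0065, -0.3972) x3=(0.0098, -1.2283, -0.8229)
step 14: x0=(0.6567, 0.9963, 0.9879) x1=(-1.5274, 0.1703, -1.4776) x2=(1.5160, 1.0015, -0.4024) x3=(0.0172, -1.2404, -0.8375)
step 15: x0=(0.6423, 0.9844, 0.9825) x1=(-1.5443, 0.1653, -1.4809) x2=(1.5208, 0.9964, -0.4080) x3=(0.0246, -1.2525, -0.8520)
step 16: x0=(0.6279, 0.9725, 0.9771) x1=(-1.5613, 0.1602, -1.4842) x2=(1.5258, 0.9912, -0.4138) x3=(0.0321, -1.2646, -0.8665)
step 17: x0=(0.6134, 0.9605, 0.9717) x1=(-1.5783, 0.1553, -1.4875) x2=(1.5307, 0.9859, -0.4200) x3=(0.0396, -1.2766, -0.8810)
step 18: x0=(0.5988, 0.9486, 0.9664) x1=(-1.5953, 0.1504, -1.4908) x2=(1.5357, 0.9805, -0.4264) x3=(0.0472, -1.2886, -0.8954)
step 19: x0=(0.5842, 0.9365, 0.9611) x1=(-1.6123, 0.1456, -1.4941) x2=(1.5408, 0.9750, -0.4332) x3=(0.0548, -1.3007, -0.9098)
step 20: x0=(0.5694, 0.9245, 0.9559) x1=(-1.6293, 0.1409, -1.4973) x2=(1.5458, 0.9694, -0.4402) x3=(0.0625, -1.3127, -0.9241)
step 21: x0=(0.5546, 0.9124, 0.9507) x1=(-1.6464, 0.1362, -1.5006) x2=(1.5510, 0.9636, -0.4475) x3=(0.0703, -1.3246, -0.9384)
step 22: x0=(0.5398, 0.9003, 0.9456) x1=(-1.6634, 0.1316, -1.5038) x2=(1.5561, 0.9578, -0.4551) x3=(0.0781, -1.3366, -0.9527)
step 23: x0=(0.5248, 0.8882, 0.9404) x1=(-1.6804, 0.1270, -1.5070) x2=(1.5613, 0.9519, -0.4630) x3=(0.0859, -1.3485, -0.9669)
step 24: x0=(0.5098, 0.8760, 0.9354) x1=(-1.6974, 0.1226, -1.5102) x2=(1.5666, 0.9459, -0.4711) x3=(0.0939, -1.3604, -0.9811)
step 25: x0=(0.4947, 0.8638, 0.9303) x1=(-1.7144, 0.1181, -1.5134) x2=(1.5719, 0.9397, -0.4795) x3=(0.1018, -1.3723, -0.9953)
step 26: x0=(0.4796, 0.8516, 0.9253) x1=(-1.7314, 0.1138, -1.5165) x2=(1.5772, 0.9335, -0.4882) x3=(0.1099, -1.3842, -1.0095)
step 27: x0=(0.4644, 0.8393, 0.9203) x1=(-1.7484, 0.1095, -1.5196) x2=(1.5826, 0.9272, -0.4971) x3=(0.1179, -1.3961, -1.0236)
step 28: x0=(0.4491, 0.8270, 0.9153) x1=(-1.7654, 0.1052, -1.5227) x2=(1.5880, 0.9208, -0.5062) x3=(0.1261, -1.4079, -1.0376)
step 29: x0=(0.4337, 0.8147, 0.9104) x1=(-1.7824, 0.1010, -1.5258) x2=(1.5935, 0.9143, -0.5156) x3=(0.1342, -1.4197, -1.0517)
step 30: x0=(0.4183, 0.8024, 0.9055) x1=(-1.7994, 0.0969, -1.5289) x2=(1.5990, 0.9077, -0.5252) x3=(0.1425, -1.4315, -1.0657)
step 31: x0=(0.4028, 0.7900, 0.9006) x1=(-1.8164, 0.0928, -1.5319) x2=(1.6046, 0.9011, -0.5351) x3=(0.1507, -1.4433, -1.0797)
step 32: x0=(0.3872, 0.7775, 0.8957) x1=(-1.8334, 0.0888, -1.5349) x2=(1.6102, 0.8943, -0.5451) x3=(0.1591, -1.4550, -1.0936)
step 33: x0=(0.3716, 0.7651, 0.8909) x1=(-1.8504, 0.0848, -1.5379) x2=(1.6158, 0.8874, -0.5554) x3=(0.1674, -1.4668, -1.1076)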